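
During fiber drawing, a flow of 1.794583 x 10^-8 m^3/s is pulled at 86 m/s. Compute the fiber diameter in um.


Cross-sectional area from continuity:
  A = Q / v = 1.794583 x 10^-8 / 86 = 2.086724 x 10^-10 m^2
Diameter from circular cross-section:
  d = sqrt(4A / pi) * 10^6 (m -> um)
  d = sqrt(4 * 2.086724 x 10^-10 / pi) * 10^6 = 16.3 um

16.3 um


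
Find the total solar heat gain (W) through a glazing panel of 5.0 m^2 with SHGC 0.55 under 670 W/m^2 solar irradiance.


Solar heat gain: Q = Area * SHGC * Irradiance
  Q = 5.0 * 0.55 * 670 = 1842.5 W

1842.5 W


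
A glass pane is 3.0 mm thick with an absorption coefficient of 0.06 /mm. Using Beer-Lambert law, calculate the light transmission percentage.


Beer-Lambert law: T = exp(-alpha * thickness)
  exponent = -0.06 * 3.0 = -0.18
  T = exp(-0.18) = 0.8353
  Percentage = 0.8353 * 100 = 83.53%

83.53%


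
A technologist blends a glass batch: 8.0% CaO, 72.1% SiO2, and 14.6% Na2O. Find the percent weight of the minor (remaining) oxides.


Sum the three major oxides:
  SiO2 + Na2O + CaO = 72.1 + 14.6 + 8.0 = 94.7%
Subtract from 100%:
  Others = 100 - 94.7 = 5.3%

5.3%


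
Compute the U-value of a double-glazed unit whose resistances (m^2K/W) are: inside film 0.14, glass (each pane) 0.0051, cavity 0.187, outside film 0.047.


Total thermal resistance (series):
  R_total = R_in + R_glass + R_air + R_glass + R_out
  R_total = 0.14 + 0.0051 + 0.187 + 0.0051 + 0.047 = 0.3842 m^2K/W
U-value = 1 / R_total = 1 / 0.3842 = 2.603 W/m^2K

2.603 W/m^2K


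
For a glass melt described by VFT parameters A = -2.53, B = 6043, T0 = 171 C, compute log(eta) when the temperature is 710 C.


VFT equation: log(eta) = A + B / (T - T0)
  T - T0 = 710 - 171 = 539
  B / (T - T0) = 6043 / 539 = 11.212
  log(eta) = -2.53 + 11.212 = 8.682

8.682


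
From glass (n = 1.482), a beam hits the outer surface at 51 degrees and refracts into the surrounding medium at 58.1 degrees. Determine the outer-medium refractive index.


Apply Snell's law: n1 * sin(theta1) = n2 * sin(theta2)
  n2 = n1 * sin(theta1) / sin(theta2)
  sin(51) = 0.777146
  sin(58.1) = 0.848972
  n2 = 1.482 * 0.777146 / 0.848972 = 1.3566

1.3566


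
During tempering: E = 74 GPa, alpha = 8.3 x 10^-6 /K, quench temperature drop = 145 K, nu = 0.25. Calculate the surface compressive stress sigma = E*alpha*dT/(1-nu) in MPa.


Tempering stress: sigma = E * alpha * dT / (1 - nu)
  E (MPa) = 74 * 1000 = 74000
  Numerator = 74000 * (8.3 x 10^-6) * 145 = 89.059
  Denominator = 1 - 0.25 = 0.75
  sigma = 89.059 / 0.75 = 118.7 MPa

118.7 MPa


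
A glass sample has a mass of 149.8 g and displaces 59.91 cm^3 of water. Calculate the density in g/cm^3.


Use the definition of density:
  rho = mass / volume
  rho = 149.8 / 59.91 = 2.5 g/cm^3

2.5 g/cm^3


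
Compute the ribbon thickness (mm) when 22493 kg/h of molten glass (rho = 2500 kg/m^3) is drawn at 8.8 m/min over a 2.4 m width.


Ribbon cross-section from mass balance:
  Volume rate = throughput / density = 22493 / 2500 = 8.9972 m^3/h
  thickness = volume rate / (speed * 60 * width), i.e.
  thickness = throughput / (60 * speed * width * density) * 1000
  thickness = 22493 / (60 * 8.8 * 2.4 * 2500) * 1000 = 7.1 mm

7.1 mm


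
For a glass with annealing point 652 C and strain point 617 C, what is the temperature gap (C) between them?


Gap = T_anneal - T_strain:
  gap = 652 - 617 = 35 C

35 C


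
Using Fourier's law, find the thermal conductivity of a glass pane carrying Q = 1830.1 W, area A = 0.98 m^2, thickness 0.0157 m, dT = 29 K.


Fourier's law rearranged: k = Q * t / (A * dT)
  Numerator = 1830.1 * 0.0157 = 28.73257
  Denominator = 0.98 * 29 = 28.42
  k = 28.73257 / 28.42 = 1.011 W/mK

1.011 W/mK


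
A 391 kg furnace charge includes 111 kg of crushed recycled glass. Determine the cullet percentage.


Cullet ratio = (cullet mass / total batch mass) * 100
  Ratio = 111 / 391 * 100 = 28.39%

28.39%


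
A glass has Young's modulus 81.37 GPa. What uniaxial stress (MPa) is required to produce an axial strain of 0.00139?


Rearrange E = sigma / epsilon:
  sigma = E * epsilon
  E (MPa) = 81.37 * 1000 = 81370
  sigma = 81370 * 0.00139 = 113.1 MPa

113.1 MPa


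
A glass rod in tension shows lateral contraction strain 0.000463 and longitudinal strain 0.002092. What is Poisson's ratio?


Poisson's ratio: nu = lateral strain / axial strain
  nu = 0.000463 / 0.002092 = 0.2213

0.2213


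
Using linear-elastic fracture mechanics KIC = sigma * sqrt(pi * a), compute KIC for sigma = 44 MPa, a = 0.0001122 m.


Fracture toughness: KIC = sigma * sqrt(pi * a)
  pi * a = pi * 0.0001122 = 0.000352487
  sqrt(pi * a) = 0.018775
  KIC = 44 * 0.018775 = 0.826 MPa*sqrt(m)

0.826 MPa*sqrt(m)


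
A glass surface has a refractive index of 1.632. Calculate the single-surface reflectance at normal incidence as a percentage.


Fresnel reflectance at normal incidence:
  R = ((n - 1)/(n + 1))^2
  (n - 1)/(n + 1) = (1.632 - 1)/(1.632 + 1) = 0.240122
  R = 0.240122^2 = 0.0576586
  R(%) = 0.0576586 * 100 = 5.766%

5.766%


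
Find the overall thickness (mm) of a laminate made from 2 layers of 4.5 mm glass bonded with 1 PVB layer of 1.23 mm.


Total thickness = glass contribution + PVB contribution
  Glass: 2 * 4.5 = 9.0 mm
  PVB: 1 * 1.23 = 1.23 mm
  Total = 9.0 + 1.23 = 10.23 mm

10.23 mm


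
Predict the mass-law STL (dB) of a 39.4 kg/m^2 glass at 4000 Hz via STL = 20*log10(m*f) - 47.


Mass law: STL = 20 * log10(m * f) - 47
  m * f = 39.4 * 4000 = 157600
  log10(157600) = 5.19756
  STL = 20 * 5.19756 - 47 = 103.9512 - 47 = 57.0 dB

57.0 dB


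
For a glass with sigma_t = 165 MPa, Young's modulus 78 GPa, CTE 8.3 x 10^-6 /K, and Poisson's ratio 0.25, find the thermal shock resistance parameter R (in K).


Thermal shock resistance: R = sigma * (1 - nu) / (E * alpha)
  Numerator = 165 * (1 - 0.25) = 123.75
  Denominator = 78 * 1000 * (8.3 x 10^-6) = 0.6474
  R = 123.75 / 0.6474 = 191.1 K

191.1 K


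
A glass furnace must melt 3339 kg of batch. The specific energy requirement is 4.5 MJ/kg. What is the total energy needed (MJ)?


Total energy = mass * specific energy
  E = 3339 * 4.5 = 15025.5 MJ

15025.5 MJ


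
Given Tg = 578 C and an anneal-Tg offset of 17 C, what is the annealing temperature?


The annealing temperature is Tg plus the offset:
  T_anneal = 578 + 17 = 595 C

595 C


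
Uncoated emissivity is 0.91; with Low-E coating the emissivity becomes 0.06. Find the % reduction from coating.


Percentage reduction = (1 - coated/uncoated) * 100
  Ratio = 0.06 / 0.91 = 0.0659
  Reduction = (1 - 0.0659) * 100 = 93.4%

93.4%


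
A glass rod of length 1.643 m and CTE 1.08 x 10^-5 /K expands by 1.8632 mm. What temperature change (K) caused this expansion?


Rearrange dL = alpha * L0 * dT for dT:
  dT = dL / (alpha * L0)
  dL (m) = 1.8632 / 1000 = 0.0018632
  dT = 0.0018632 / ((1.08 x 10^-5) * 1.643) = 105.0 K

105.0 K


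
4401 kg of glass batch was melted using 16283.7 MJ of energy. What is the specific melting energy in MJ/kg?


Rearrange E = m * s for s:
  s = E / m
  s = 16283.7 / 4401 = 3.7 MJ/kg

3.7 MJ/kg


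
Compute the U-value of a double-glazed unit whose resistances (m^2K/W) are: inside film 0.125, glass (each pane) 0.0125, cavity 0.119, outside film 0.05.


Total thermal resistance (series):
  R_total = R_in + R_glass + R_air + R_glass + R_out
  R_total = 0.125 + 0.0125 + 0.119 + 0.0125 + 0.05 = 0.319 m^2K/W
U-value = 1 / R_total = 1 / 0.319 = 3.135 W/m^2K

3.135 W/m^2K


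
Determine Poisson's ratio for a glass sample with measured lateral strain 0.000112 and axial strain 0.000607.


Poisson's ratio: nu = lateral strain / axial strain
  nu = 0.000112 / 0.000607 = 0.1845

0.1845


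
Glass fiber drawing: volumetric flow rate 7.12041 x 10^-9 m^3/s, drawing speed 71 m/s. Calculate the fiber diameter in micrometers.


Cross-sectional area from continuity:
  A = Q / v = 7.12041 x 10^-9 / 71 = 1.002875 x 10^-10 m^2
Diameter from circular cross-section:
  d = sqrt(4A / pi) * 10^6 (m -> um)
  d = sqrt(4 * 1.002875 x 10^-10 / pi) * 10^6 = 11.3 um

11.3 um


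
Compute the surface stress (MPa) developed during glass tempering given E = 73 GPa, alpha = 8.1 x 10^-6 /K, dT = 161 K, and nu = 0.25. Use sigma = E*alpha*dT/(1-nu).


Tempering stress: sigma = E * alpha * dT / (1 - nu)
  E (MPa) = 73 * 1000 = 73000
  Numerator = 73000 * (8.1 x 10^-6) * 161 = 95.1993
  Denominator = 1 - 0.25 = 0.75
  sigma = 95.1993 / 0.75 = 126.9 MPa

126.9 MPa


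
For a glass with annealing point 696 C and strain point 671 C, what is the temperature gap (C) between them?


Gap = T_anneal - T_strain:
  gap = 696 - 671 = 25 C

25 C


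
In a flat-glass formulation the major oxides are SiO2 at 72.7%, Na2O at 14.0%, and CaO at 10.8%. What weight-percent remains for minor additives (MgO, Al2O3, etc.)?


Sum the three major oxides:
  SiO2 + Na2O + CaO = 72.7 + 14.0 + 10.8 = 97.5%
Subtract from 100%:
  Others = 100 - 97.5 = 2.5%

2.5%


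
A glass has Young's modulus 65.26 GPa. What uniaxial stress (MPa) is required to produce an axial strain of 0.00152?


Rearrange E = sigma / epsilon:
  sigma = E * epsilon
  E (MPa) = 65.26 * 1000 = 65260
  sigma = 65260 * 0.00152 = 99.2 MPa

99.2 MPa


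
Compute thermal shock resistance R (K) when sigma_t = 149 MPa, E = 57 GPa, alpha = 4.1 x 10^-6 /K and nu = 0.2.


Thermal shock resistance: R = sigma * (1 - nu) / (E * alpha)
  Numerator = 149 * (1 - 0.2) = 119.2
  Denominator = 57 * 1000 * (4.1 x 10^-6) = 0.2337
  R = 119.2 / 0.2337 = 510.1 K

510.1 K


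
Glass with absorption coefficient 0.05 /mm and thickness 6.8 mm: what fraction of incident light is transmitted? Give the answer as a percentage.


Beer-Lambert law: T = exp(-alpha * thickness)
  exponent = -0.05 * 6.8 = -0.34
  T = exp(-0.34) = 0.7118
  Percentage = 0.7118 * 100 = 71.18%

71.18%


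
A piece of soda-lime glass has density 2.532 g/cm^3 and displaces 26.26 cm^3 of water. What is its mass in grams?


Rearrange rho = m / V:
  m = rho * V
  m = 2.532 * 26.26 = 66.49 g

66.49 g


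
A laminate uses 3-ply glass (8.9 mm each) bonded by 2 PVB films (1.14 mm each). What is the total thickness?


Total thickness = glass contribution + PVB contribution
  Glass: 3 * 8.9 = 26.7 mm
  PVB: 2 * 1.14 = 2.28 mm
  Total = 26.7 + 2.28 = 28.98 mm

28.98 mm


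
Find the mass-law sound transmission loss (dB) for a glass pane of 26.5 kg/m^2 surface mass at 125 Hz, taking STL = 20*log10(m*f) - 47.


Mass law: STL = 20 * log10(m * f) - 47
  m * f = 26.5 * 125 = 3312.5
  log10(3312.5) = 3.52016
  STL = 20 * 3.52016 - 47 = 70.4032 - 47 = 23.4 dB

23.4 dB


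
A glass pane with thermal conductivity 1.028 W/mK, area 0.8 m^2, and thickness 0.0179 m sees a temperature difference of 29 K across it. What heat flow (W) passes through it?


Fourier's law: Q = k * A * dT / t
  Q = 1.028 * 0.8 * 29 / 0.0179
  Q = 23.8496 / 0.0179 = 1332.4 W

1332.4 W


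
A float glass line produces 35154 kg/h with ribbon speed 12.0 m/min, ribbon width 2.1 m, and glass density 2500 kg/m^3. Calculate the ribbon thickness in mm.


Ribbon cross-section from mass balance:
  Volume rate = throughput / density = 35154 / 2500 = 14.0616 m^3/h
  thickness = volume rate / (speed * 60 * width), i.e.
  thickness = throughput / (60 * speed * width * density) * 1000
  thickness = 35154 / (60 * 12.0 * 2.1 * 2500) * 1000 = 9.3 mm

9.3 mm


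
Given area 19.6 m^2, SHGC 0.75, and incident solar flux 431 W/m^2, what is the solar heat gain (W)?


Solar heat gain: Q = Area * SHGC * Irradiance
  Q = 19.6 * 0.75 * 431 = 6335.7 W

6335.7 W


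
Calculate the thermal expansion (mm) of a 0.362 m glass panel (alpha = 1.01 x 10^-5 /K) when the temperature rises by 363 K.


Thermal expansion formula: dL = alpha * L0 * dT
  dL = (1.01 x 10^-5) * 0.362 * 363 = 0.0013272 m
Convert to mm: 0.0013272 * 1000 = 1.3272 mm

1.3272 mm


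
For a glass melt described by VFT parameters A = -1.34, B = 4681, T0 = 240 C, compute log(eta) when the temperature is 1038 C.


VFT equation: log(eta) = A + B / (T - T0)
  T - T0 = 1038 - 240 = 798
  B / (T - T0) = 4681 / 798 = 5.866
  log(eta) = -1.34 + 5.866 = 4.526

4.526


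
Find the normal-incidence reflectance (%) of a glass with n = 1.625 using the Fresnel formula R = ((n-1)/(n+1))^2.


Fresnel reflectance at normal incidence:
  R = ((n - 1)/(n + 1))^2
  (n - 1)/(n + 1) = (1.625 - 1)/(1.625 + 1) = 0.238095
  R = 0.238095^2 = 0.0566892
  R(%) = 0.0566892 * 100 = 5.669%

5.669%


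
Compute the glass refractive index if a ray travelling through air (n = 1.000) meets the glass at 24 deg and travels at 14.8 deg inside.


Apply Snell's law: n1 * sin(theta1) = n2 * sin(theta2)
  n2 = n1 * sin(theta1) / sin(theta2)
  sin(24) = 0.406737
  sin(14.8) = 0.255446
  n2 = 1.000 * 0.406737 / 0.255446 = 1.5923

1.5923


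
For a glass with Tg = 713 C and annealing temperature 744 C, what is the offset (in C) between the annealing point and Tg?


Offset = T_anneal - Tg:
  offset = 744 - 713 = 31 C

31 C


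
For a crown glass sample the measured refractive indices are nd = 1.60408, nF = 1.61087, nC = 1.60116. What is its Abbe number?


Abbe number formula: Vd = (nd - 1) / (nF - nC)
  nd - 1 = 1.60408 - 1 = 0.60408
  nF - nC = 1.61087 - 1.60116 = 0.00971
  Vd = 0.60408 / 0.00971 = 62.21

62.21


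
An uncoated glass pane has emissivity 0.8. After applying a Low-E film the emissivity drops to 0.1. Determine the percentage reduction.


Percentage reduction = (1 - coated/uncoated) * 100
  Ratio = 0.1 / 0.8 = 0.125
  Reduction = (1 - 0.125) * 100 = 87.5%

87.5%


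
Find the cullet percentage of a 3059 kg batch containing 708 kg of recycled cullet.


Cullet ratio = (cullet mass / total batch mass) * 100
  Ratio = 708 / 3059 * 100 = 23.14%

23.14%


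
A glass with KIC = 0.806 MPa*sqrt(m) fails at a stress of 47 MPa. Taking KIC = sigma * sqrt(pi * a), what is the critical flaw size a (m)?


Rearrange KIC = sigma * sqrt(pi * a):
  sqrt(pi * a) = KIC / sigma
  sqrt(pi * a) = 0.806 / 47 = 0.017149
  a = (KIC / sigma)^2 / pi
  a = 0.017149^2 / pi = 0.0000936 m

0.0000936 m


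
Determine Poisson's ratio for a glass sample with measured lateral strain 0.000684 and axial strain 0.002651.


Poisson's ratio: nu = lateral strain / axial strain
  nu = 0.000684 / 0.002651 = 0.258

0.258


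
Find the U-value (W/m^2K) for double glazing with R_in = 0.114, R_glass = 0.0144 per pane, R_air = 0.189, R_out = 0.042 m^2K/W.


Total thermal resistance (series):
  R_total = R_in + R_glass + R_air + R_glass + R_out
  R_total = 0.114 + 0.0144 + 0.189 + 0.0144 + 0.042 = 0.3738 m^2K/W
U-value = 1 / R_total = 1 / 0.3738 = 2.675 W/m^2K

2.675 W/m^2K


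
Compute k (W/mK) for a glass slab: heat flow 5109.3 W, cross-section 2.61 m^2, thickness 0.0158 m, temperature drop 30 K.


Fourier's law rearranged: k = Q * t / (A * dT)
  Numerator = 5109.3 * 0.0158 = 80.72694
  Denominator = 2.61 * 30 = 78.3
  k = 80.72694 / 78.3 = 1.031 W/mK

1.031 W/mK


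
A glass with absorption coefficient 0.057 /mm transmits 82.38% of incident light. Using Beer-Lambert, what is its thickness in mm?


Rearrange T = exp(-alpha * thickness):
  thickness = -ln(T) / alpha
  T = 82.38/100 = 0.8238
  ln(T) = -0.19383
  -ln(T) = 0.19383
  thickness = 0.19383 / 0.057 = 3.4 mm

3.4 mm


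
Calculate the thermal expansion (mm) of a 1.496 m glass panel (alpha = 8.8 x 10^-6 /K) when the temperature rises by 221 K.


Thermal expansion formula: dL = alpha * L0 * dT
  dL = (8.8 x 10^-6) * 1.496 * 221 = 0.00290942 m
Convert to mm: 0.00290942 * 1000 = 2.9094 mm

2.9094 mm


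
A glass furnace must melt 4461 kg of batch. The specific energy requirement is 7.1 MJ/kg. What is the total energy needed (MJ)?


Total energy = mass * specific energy
  E = 4461 * 7.1 = 31673.1 MJ

31673.1 MJ


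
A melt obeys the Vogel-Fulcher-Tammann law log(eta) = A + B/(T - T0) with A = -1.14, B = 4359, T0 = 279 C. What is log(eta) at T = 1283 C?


VFT equation: log(eta) = A + B / (T - T0)
  T - T0 = 1283 - 279 = 1004
  B / (T - T0) = 4359 / 1004 = 4.342
  log(eta) = -1.14 + 4.342 = 3.202

3.202


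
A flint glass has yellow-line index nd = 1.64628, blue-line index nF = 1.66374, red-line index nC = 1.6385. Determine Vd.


Abbe number formula: Vd = (nd - 1) / (nF - nC)
  nd - 1 = 1.64628 - 1 = 0.64628
  nF - nC = 1.66374 - 1.6385 = 0.02524
  Vd = 0.64628 / 0.02524 = 25.61

25.61


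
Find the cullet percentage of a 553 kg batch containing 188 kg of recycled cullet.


Cullet ratio = (cullet mass / total batch mass) * 100
  Ratio = 188 / 553 * 100 = 34.0%

34.0%


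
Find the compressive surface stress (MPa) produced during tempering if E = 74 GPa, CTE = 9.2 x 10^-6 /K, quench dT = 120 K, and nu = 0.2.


Tempering stress: sigma = E * alpha * dT / (1 - nu)
  E (MPa) = 74 * 1000 = 74000
  Numerator = 74000 * (9.2 x 10^-6) * 120 = 81.696
  Denominator = 1 - 0.2 = 0.8
  sigma = 81.696 / 0.8 = 102.1 MPa

102.1 MPa


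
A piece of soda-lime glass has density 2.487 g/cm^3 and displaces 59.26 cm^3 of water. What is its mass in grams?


Rearrange rho = m / V:
  m = rho * V
  m = 2.487 * 59.26 = 147.38 g

147.38 g


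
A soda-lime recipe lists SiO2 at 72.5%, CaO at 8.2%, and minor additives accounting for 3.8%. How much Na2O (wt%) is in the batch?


Pieces sum to 100%:
  Na2O = 100 - (SiO2 + CaO + others)
  Na2O = 100 - (72.5 + 8.2 + 3.8) = 15.5%

15.5%


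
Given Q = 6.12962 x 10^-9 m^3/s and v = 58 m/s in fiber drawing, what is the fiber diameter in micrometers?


Cross-sectional area from continuity:
  A = Q / v = 6.12962 x 10^-9 / 58 = 1.056831 x 10^-10 m^2
Diameter from circular cross-section:
  d = sqrt(4A / pi) * 10^6 (m -> um)
  d = sqrt(4 * 1.056831 x 10^-10 / pi) * 10^6 = 11.6 um

11.6 um


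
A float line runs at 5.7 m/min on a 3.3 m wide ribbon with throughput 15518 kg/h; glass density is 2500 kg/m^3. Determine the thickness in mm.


Ribbon cross-section from mass balance:
  Volume rate = throughput / density = 15518 / 2500 = 6.2072 m^3/h
  thickness = volume rate / (speed * 60 * width), i.e.
  thickness = throughput / (60 * speed * width * density) * 1000
  thickness = 15518 / (60 * 5.7 * 3.3 * 2500) * 1000 = 5.5 mm

5.5 mm


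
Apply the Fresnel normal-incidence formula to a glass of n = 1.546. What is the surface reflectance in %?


Fresnel reflectance at normal incidence:
  R = ((n - 1)/(n + 1))^2
  (n - 1)/(n + 1) = (1.546 - 1)/(1.546 + 1) = 0.214454
  R = 0.214454^2 = 0.0459905
  R(%) = 0.0459905 * 100 = 4.599%

4.599%


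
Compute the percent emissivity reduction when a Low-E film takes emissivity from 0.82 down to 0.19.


Percentage reduction = (1 - coated/uncoated) * 100
  Ratio = 0.19 / 0.82 = 0.2317
  Reduction = (1 - 0.2317) * 100 = 76.8%

76.8%


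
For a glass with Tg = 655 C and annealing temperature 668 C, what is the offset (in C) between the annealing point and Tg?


Offset = T_anneal - Tg:
  offset = 668 - 655 = 13 C

13 C


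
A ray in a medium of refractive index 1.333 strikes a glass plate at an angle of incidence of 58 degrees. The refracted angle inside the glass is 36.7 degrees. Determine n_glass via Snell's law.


Apply Snell's law: n1 * sin(theta1) = n2 * sin(theta2)
  n2 = n1 * sin(theta1) / sin(theta2)
  sin(58) = 0.848048
  sin(36.7) = 0.597625
  n2 = 1.333 * 0.848048 / 0.597625 = 1.8916

1.8916


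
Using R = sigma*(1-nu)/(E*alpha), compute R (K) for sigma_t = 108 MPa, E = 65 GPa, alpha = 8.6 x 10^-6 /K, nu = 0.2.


Thermal shock resistance: R = sigma * (1 - nu) / (E * alpha)
  Numerator = 108 * (1 - 0.2) = 86.4
  Denominator = 65 * 1000 * (8.6 x 10^-6) = 0.559
  R = 86.4 / 0.559 = 154.6 K

154.6 K


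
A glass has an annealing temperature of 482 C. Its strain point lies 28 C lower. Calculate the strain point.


Strain point = annealing point - difference:
  T_strain = 482 - 28 = 454 C

454 C


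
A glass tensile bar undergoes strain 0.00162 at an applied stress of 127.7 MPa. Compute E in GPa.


Young's modulus: E = stress / strain
  E = 127.7 MPa / 0.00162 = 78827.16 MPa
Convert to GPa: 78827.16 / 1000 = 78.83 GPa

78.83 GPa


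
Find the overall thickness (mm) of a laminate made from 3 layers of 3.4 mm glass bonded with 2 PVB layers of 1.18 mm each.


Total thickness = glass contribution + PVB contribution
  Glass: 3 * 3.4 = 10.2 mm
  PVB: 2 * 1.18 = 2.36 mm
  Total = 10.2 + 2.36 = 12.56 mm

12.56 mm


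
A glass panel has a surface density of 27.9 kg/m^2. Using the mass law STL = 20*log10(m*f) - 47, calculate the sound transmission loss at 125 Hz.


Mass law: STL = 20 * log10(m * f) - 47
  m * f = 27.9 * 125 = 3487.5
  log10(3487.5) = 3.54251
  STL = 20 * 3.54251 - 47 = 70.8502 - 47 = 23.9 dB

23.9 dB


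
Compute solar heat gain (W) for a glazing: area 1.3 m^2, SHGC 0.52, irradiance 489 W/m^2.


Solar heat gain: Q = Area * SHGC * Irradiance
  Q = 1.3 * 0.52 * 489 = 330.6 W

330.6 W


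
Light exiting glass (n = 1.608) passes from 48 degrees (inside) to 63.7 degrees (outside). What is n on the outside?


Apply Snell's law: n1 * sin(theta1) = n2 * sin(theta2)
  n2 = n1 * sin(theta1) / sin(theta2)
  sin(48) = 0.743145
  sin(63.7) = 0.896486
  n2 = 1.608 * 0.743145 / 0.896486 = 1.333

1.333


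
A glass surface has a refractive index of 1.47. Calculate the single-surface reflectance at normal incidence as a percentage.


Fresnel reflectance at normal incidence:
  R = ((n - 1)/(n + 1))^2
  (n - 1)/(n + 1) = (1.47 - 1)/(1.47 + 1) = 0.190283
  R = 0.190283^2 = 0.0362076
  R(%) = 0.0362076 * 100 = 3.621%

3.621%


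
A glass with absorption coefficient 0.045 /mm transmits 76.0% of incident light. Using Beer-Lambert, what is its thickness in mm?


Rearrange T = exp(-alpha * thickness):
  thickness = -ln(T) / alpha
  T = 76.0/100 = 0.76
  ln(T) = -0.27444
  -ln(T) = 0.27444
  thickness = 0.27444 / 0.045 = 6.1 mm

6.1 mm


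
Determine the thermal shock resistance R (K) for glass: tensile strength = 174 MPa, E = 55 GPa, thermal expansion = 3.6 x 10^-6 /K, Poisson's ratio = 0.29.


Thermal shock resistance: R = sigma * (1 - nu) / (E * alpha)
  Numerator = 174 * (1 - 0.29) = 123.54
  Denominator = 55 * 1000 * (3.6 x 10^-6) = 0.198
  R = 123.54 / 0.198 = 623.9 K

623.9 K


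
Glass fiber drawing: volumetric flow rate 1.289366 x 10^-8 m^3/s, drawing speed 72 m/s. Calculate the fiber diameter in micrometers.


Cross-sectional area from continuity:
  A = Q / v = 1.289366 x 10^-8 / 72 = 1.790786 x 10^-10 m^2
Diameter from circular cross-section:
  d = sqrt(4A / pi) * 10^6 (m -> um)
  d = sqrt(4 * 1.790786 x 10^-10 / pi) * 10^6 = 15.1 um

15.1 um


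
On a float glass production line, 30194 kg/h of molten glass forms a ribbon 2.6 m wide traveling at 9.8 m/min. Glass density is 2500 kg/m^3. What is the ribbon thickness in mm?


Ribbon cross-section from mass balance:
  Volume rate = throughput / density = 30194 / 2500 = 12.0776 m^3/h
  thickness = volume rate / (speed * 60 * width), i.e.
  thickness = throughput / (60 * speed * width * density) * 1000
  thickness = 30194 / (60 * 9.8 * 2.6 * 2500) * 1000 = 7.9 mm

7.9 mm


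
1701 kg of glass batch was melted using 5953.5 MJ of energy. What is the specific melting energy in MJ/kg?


Rearrange E = m * s for s:
  s = E / m
  s = 5953.5 / 1701 = 3.5 MJ/kg

3.5 MJ/kg


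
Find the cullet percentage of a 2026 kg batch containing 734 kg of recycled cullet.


Cullet ratio = (cullet mass / total batch mass) * 100
  Ratio = 734 / 2026 * 100 = 36.23%

36.23%


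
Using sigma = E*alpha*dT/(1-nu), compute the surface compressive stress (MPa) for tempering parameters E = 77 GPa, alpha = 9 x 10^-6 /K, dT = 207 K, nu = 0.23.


Tempering stress: sigma = E * alpha * dT / (1 - nu)
  E (MPa) = 77 * 1000 = 77000
  Numerator = 77000 * (9 x 10^-6) * 207 = 143.451
  Denominator = 1 - 0.23 = 0.77
  sigma = 143.451 / 0.77 = 186.3 MPa

186.3 MPa


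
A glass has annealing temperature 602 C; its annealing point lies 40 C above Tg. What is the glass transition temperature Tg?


Rearrange T_anneal = Tg + offset for Tg:
  Tg = T_anneal - offset = 602 - 40 = 562 C

562 C


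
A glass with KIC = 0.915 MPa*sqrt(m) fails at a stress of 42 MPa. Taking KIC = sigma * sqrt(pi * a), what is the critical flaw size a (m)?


Rearrange KIC = sigma * sqrt(pi * a):
  sqrt(pi * a) = KIC / sigma
  sqrt(pi * a) = 0.915 / 42 = 0.021786
  a = (KIC / sigma)^2 / pi
  a = 0.021786^2 / pi = 0.0001511 m

0.0001511 m


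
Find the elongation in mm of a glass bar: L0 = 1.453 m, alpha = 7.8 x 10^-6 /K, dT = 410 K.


Thermal expansion formula: dL = alpha * L0 * dT
  dL = (7.8 x 10^-6) * 1.453 * 410 = 0.00464669 m
Convert to mm: 0.00464669 * 1000 = 4.6467 mm

4.6467 mm


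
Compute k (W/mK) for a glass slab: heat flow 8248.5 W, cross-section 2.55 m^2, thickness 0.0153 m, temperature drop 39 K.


Fourier's law rearranged: k = Q * t / (A * dT)
  Numerator = 8248.5 * 0.0153 = 126.20205
  Denominator = 2.55 * 39 = 99.45
  k = 126.20205 / 99.45 = 1.269 W/mK

1.269 W/mK


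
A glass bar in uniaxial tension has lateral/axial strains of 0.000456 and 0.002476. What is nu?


Poisson's ratio: nu = lateral strain / axial strain
  nu = 0.000456 / 0.002476 = 0.1842

0.1842


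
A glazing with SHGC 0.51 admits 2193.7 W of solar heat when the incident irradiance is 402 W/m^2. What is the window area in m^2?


Rearrange Q = Area * SHGC * Irradiance:
  Area = Q / (SHGC * Irradiance)
  Area = 2193.7 / (0.51 * 402) = 10.7 m^2

10.7 m^2


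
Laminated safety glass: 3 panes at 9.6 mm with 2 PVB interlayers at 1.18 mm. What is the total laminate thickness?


Total thickness = glass contribution + PVB contribution
  Glass: 3 * 9.6 = 28.8 mm
  PVB: 2 * 1.18 = 2.36 mm
  Total = 28.8 + 2.36 = 31.16 mm

31.16 mm


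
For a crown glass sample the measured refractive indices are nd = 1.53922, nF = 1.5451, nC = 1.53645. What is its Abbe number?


Abbe number formula: Vd = (nd - 1) / (nF - nC)
  nd - 1 = 1.53922 - 1 = 0.53922
  nF - nC = 1.5451 - 1.53645 = 0.00865
  Vd = 0.53922 / 0.00865 = 62.34

62.34


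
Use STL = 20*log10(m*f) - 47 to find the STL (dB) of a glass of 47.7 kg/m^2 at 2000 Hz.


Mass law: STL = 20 * log10(m * f) - 47
  m * f = 47.7 * 2000 = 95400
  log10(95400) = 4.97955
  STL = 20 * 4.97955 - 47 = 99.591 - 47 = 52.6 dB

52.6 dB


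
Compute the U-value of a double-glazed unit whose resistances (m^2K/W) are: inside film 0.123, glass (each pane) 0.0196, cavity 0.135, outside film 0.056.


Total thermal resistance (series):
  R_total = R_in + R_glass + R_air + R_glass + R_out
  R_total = 0.123 + 0.0196 + 0.135 + 0.0196 + 0.056 = 0.3532 m^2K/W
U-value = 1 / R_total = 1 / 0.3532 = 2.831 W/m^2K

2.831 W/m^2K


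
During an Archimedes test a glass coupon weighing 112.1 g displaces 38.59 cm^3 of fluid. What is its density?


Use the definition of density:
  rho = mass / volume
  rho = 112.1 / 38.59 = 2.905 g/cm^3

2.905 g/cm^3


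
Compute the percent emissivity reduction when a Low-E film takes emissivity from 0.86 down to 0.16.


Percentage reduction = (1 - coated/uncoated) * 100
  Ratio = 0.16 / 0.86 = 0.186
  Reduction = (1 - 0.186) * 100 = 81.4%

81.4%


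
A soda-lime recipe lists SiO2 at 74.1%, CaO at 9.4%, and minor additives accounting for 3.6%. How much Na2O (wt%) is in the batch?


Pieces sum to 100%:
  Na2O = 100 - (SiO2 + CaO + others)
  Na2O = 100 - (74.1 + 9.4 + 3.6) = 12.9%

12.9%


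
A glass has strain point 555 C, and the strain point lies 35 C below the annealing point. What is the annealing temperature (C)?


T_anneal = T_strain + gap:
  T_anneal = 555 + 35 = 590 C

590 C


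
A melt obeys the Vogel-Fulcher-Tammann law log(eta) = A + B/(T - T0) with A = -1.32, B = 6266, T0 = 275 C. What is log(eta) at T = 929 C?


VFT equation: log(eta) = A + B / (T - T0)
  T - T0 = 929 - 275 = 654
  B / (T - T0) = 6266 / 654 = 9.581
  log(eta) = -1.32 + 9.581 = 8.261

8.261


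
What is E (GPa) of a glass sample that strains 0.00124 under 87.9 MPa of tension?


Young's modulus: E = stress / strain
  E = 87.9 MPa / 0.00124 = 70887.1 MPa
Convert to GPa: 70887.1 / 1000 = 70.89 GPa

70.89 GPa


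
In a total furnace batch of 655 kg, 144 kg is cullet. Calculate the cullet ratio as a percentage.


Cullet ratio = (cullet mass / total batch mass) * 100
  Ratio = 144 / 655 * 100 = 21.98%

21.98%


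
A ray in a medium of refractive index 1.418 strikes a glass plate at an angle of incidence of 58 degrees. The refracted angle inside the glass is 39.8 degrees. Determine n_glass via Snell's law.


Apply Snell's law: n1 * sin(theta1) = n2 * sin(theta2)
  n2 = n1 * sin(theta1) / sin(theta2)
  sin(58) = 0.848048
  sin(39.8) = 0.64011
  n2 = 1.418 * 0.848048 / 0.64011 = 1.8786

1.8786


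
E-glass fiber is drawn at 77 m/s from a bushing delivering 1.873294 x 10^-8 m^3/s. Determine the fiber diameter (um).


Cross-sectional area from continuity:
  A = Q / v = 1.873294 x 10^-8 / 77 = 2.432849 x 10^-10 m^2
Diameter from circular cross-section:
  d = sqrt(4A / pi) * 10^6 (m -> um)
  d = sqrt(4 * 2.432849 x 10^-10 / pi) * 10^6 = 17.6 um

17.6 um


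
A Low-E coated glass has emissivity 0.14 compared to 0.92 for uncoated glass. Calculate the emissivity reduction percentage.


Percentage reduction = (1 - coated/uncoated) * 100
  Ratio = 0.14 / 0.92 = 0.1522
  Reduction = (1 - 0.1522) * 100 = 84.8%

84.8%


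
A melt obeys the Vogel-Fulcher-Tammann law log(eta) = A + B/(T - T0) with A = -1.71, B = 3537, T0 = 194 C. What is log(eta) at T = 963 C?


VFT equation: log(eta) = A + B / (T - T0)
  T - T0 = 963 - 194 = 769
  B / (T - T0) = 3537 / 769 = 4.599
  log(eta) = -1.71 + 4.599 = 2.889

2.889


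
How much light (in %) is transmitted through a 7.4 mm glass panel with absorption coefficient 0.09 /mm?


Beer-Lambert law: T = exp(-alpha * thickness)
  exponent = -0.09 * 7.4 = -0.666
  T = exp(-0.666) = 0.5138
  Percentage = 0.5138 * 100 = 51.38%

51.38%


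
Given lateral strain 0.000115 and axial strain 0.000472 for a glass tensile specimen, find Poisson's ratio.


Poisson's ratio: nu = lateral strain / axial strain
  nu = 0.000115 / 0.000472 = 0.2436

0.2436


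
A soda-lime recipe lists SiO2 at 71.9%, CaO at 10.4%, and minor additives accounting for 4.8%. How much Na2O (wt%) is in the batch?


Pieces sum to 100%:
  Na2O = 100 - (SiO2 + CaO + others)
  Na2O = 100 - (71.9 + 10.4 + 4.8) = 12.9%

12.9%


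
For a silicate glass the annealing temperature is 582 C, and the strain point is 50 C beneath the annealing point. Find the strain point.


Strain point = annealing point - difference:
  T_strain = 582 - 50 = 532 C

532 C


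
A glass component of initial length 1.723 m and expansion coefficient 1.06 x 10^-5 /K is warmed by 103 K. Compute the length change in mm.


Thermal expansion formula: dL = alpha * L0 * dT
  dL = (1.06 x 10^-5) * 1.723 * 103 = 0.00188117 m
Convert to mm: 0.00188117 * 1000 = 1.8812 mm

1.8812 mm


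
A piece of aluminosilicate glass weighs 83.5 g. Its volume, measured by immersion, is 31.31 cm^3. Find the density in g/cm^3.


Use the definition of density:
  rho = mass / volume
  rho = 83.5 / 31.31 = 2.667 g/cm^3

2.667 g/cm^3


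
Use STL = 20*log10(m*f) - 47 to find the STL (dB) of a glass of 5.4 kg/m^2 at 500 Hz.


Mass law: STL = 20 * log10(m * f) - 47
  m * f = 5.4 * 500 = 2700
  log10(2700) = 3.43136
  STL = 20 * 3.43136 - 47 = 68.6272 - 47 = 21.6 dB

21.6 dB


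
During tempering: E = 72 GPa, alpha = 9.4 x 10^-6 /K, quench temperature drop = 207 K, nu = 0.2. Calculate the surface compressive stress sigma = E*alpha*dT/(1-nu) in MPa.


Tempering stress: sigma = E * alpha * dT / (1 - nu)
  E (MPa) = 72 * 1000 = 72000
  Numerator = 72000 * (9.4 x 10^-6) * 207 = 140.0976
  Denominator = 1 - 0.2 = 0.8
  sigma = 140.0976 / 0.8 = 175.1 MPa

175.1 MPa


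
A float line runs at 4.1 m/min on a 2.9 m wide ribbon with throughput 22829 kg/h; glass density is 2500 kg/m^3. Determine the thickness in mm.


Ribbon cross-section from mass balance:
  Volume rate = throughput / density = 22829 / 2500 = 9.1316 m^3/h
  thickness = volume rate / (speed * 60 * width), i.e.
  thickness = throughput / (60 * speed * width * density) * 1000
  thickness = 22829 / (60 * 4.1 * 2.9 * 2500) * 1000 = 12.8 mm

12.8 mm


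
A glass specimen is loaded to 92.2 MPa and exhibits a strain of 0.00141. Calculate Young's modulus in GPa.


Young's modulus: E = stress / strain
  E = 92.2 MPa / 0.00141 = 65390.07 MPa
Convert to GPa: 65390.07 / 1000 = 65.39 GPa

65.39 GPa


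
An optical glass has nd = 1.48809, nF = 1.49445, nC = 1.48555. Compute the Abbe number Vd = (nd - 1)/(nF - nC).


Abbe number formula: Vd = (nd - 1) / (nF - nC)
  nd - 1 = 1.48809 - 1 = 0.48809
  nF - nC = 1.49445 - 1.48555 = 0.0089
  Vd = 0.48809 / 0.0089 = 54.84

54.84


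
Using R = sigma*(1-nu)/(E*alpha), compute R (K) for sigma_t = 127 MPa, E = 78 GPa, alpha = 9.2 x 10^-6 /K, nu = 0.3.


Thermal shock resistance: R = sigma * (1 - nu) / (E * alpha)
  Numerator = 127 * (1 - 0.3) = 88.9
  Denominator = 78 * 1000 * (9.2 x 10^-6) = 0.7176
  R = 88.9 / 0.7176 = 123.9 K

123.9 K


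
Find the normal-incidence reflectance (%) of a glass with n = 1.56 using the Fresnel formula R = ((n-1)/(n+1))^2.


Fresnel reflectance at normal incidence:
  R = ((n - 1)/(n + 1))^2
  (n - 1)/(n + 1) = (1.56 - 1)/(1.56 + 1) = 0.21875
  R = 0.21875^2 = 0.0478516
  R(%) = 0.0478516 * 100 = 4.785%

4.785%


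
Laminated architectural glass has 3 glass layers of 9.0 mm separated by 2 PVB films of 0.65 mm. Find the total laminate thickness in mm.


Total thickness = glass contribution + PVB contribution
  Glass: 3 * 9.0 = 27.0 mm
  PVB: 2 * 0.65 = 1.3 mm
  Total = 27.0 + 1.3 = 28.3 mm

28.3 mm


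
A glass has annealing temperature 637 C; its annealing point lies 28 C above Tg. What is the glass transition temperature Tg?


Rearrange T_anneal = Tg + offset for Tg:
  Tg = T_anneal - offset = 637 - 28 = 609 C

609 C


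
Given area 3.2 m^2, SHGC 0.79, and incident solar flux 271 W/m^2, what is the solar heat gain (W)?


Solar heat gain: Q = Area * SHGC * Irradiance
  Q = 3.2 * 0.79 * 271 = 685.1 W

685.1 W


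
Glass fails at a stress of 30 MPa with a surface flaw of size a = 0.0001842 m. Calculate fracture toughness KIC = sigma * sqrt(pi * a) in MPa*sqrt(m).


Fracture toughness: KIC = sigma * sqrt(pi * a)
  pi * a = pi * 0.0001842 = 0.000578681
  sqrt(pi * a) = 0.024056
  KIC = 30 * 0.024056 = 0.722 MPa*sqrt(m)

0.722 MPa*sqrt(m)


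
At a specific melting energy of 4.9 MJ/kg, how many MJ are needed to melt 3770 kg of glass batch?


Total energy = mass * specific energy
  E = 3770 * 4.9 = 18473 MJ

18473 MJ


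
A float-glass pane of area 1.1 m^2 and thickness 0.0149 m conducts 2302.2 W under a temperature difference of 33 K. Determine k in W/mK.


Fourier's law rearranged: k = Q * t / (A * dT)
  Numerator = 2302.2 * 0.0149 = 34.30278
  Denominator = 1.1 * 33 = 36.3
  k = 34.30278 / 36.3 = 0.945 W/mK

0.945 W/mK


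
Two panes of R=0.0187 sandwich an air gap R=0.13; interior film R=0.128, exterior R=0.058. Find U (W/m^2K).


Total thermal resistance (series):
  R_total = R_in + R_glass + R_air + R_glass + R_out
  R_total = 0.128 + 0.0187 + 0.13 + 0.0187 + 0.058 = 0.3534 m^2K/W
U-value = 1 / R_total = 1 / 0.3534 = 2.83 W/m^2K

2.83 W/m^2K


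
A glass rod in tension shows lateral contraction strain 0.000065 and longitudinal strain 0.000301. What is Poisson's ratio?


Poisson's ratio: nu = lateral strain / axial strain
  nu = 0.000065 / 0.000301 = 0.2159

0.2159


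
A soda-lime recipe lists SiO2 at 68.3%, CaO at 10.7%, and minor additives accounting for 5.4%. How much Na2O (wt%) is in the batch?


Pieces sum to 100%:
  Na2O = 100 - (SiO2 + CaO + others)
  Na2O = 100 - (68.3 + 10.7 + 5.4) = 15.6%

15.6%


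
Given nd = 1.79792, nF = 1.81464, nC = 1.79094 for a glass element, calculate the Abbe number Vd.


Abbe number formula: Vd = (nd - 1) / (nF - nC)
  nd - 1 = 1.79792 - 1 = 0.79792
  nF - nC = 1.81464 - 1.79094 = 0.0237
  Vd = 0.79792 / 0.0237 = 33.67

33.67


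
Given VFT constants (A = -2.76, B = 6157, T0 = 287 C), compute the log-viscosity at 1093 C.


VFT equation: log(eta) = A + B / (T - T0)
  T - T0 = 1093 - 287 = 806
  B / (T - T0) = 6157 / 806 = 7.639
  log(eta) = -2.76 + 7.639 = 4.879

4.879


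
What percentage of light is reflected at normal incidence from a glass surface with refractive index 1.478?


Fresnel reflectance at normal incidence:
  R = ((n - 1)/(n + 1))^2
  (n - 1)/(n + 1) = (1.478 - 1)/(1.478 + 1) = 0.192897
  R = 0.192897^2 = 0.0372093
  R(%) = 0.0372093 * 100 = 3.721%

3.721%


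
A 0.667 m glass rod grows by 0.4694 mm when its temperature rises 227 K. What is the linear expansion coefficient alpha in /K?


Rearrange dL = alpha * L0 * dT for alpha:
  alpha = dL / (L0 * dT)
  alpha = (0.4694 / 1000) / (0.667 * 227) = 0.0000031 /K = 3.1 x 10^-6 /K

3.1 x 10^-6 /K


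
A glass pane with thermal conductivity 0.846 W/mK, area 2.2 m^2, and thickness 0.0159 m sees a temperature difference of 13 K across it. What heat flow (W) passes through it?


Fourier's law: Q = k * A * dT / t
  Q = 0.846 * 2.2 * 13 / 0.0159
  Q = 24.1956 / 0.0159 = 1521.7 W

1521.7 W


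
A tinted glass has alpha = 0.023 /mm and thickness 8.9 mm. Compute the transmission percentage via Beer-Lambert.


Beer-Lambert law: T = exp(-alpha * thickness)
  exponent = -0.023 * 8.9 = -0.2047
  T = exp(-0.2047) = 0.8149
  Percentage = 0.8149 * 100 = 81.49%

81.49%


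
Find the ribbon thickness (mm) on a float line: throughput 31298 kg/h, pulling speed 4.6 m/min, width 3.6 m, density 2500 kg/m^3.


Ribbon cross-section from mass balance:
  Volume rate = throughput / density = 31298 / 2500 = 12.5192 m^3/h
  thickness = volume rate / (speed * 60 * width), i.e.
  thickness = throughput / (60 * speed * width * density) * 1000
  thickness = 31298 / (60 * 4.6 * 3.6 * 2500) * 1000 = 12.6 mm

12.6 mm


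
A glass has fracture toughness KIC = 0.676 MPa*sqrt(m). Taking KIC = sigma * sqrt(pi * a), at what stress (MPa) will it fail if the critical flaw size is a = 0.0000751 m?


Rearrange KIC = sigma * sqrt(pi * a):
  sigma = KIC / sqrt(pi * a)
  sqrt(pi * 0.0000751) = 0.01536
  sigma = 0.676 / 0.01536 = 44.01 MPa

44.01 MPa


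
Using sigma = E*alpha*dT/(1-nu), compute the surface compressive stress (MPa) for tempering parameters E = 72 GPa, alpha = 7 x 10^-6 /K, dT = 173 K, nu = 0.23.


Tempering stress: sigma = E * alpha * dT / (1 - nu)
  E (MPa) = 72 * 1000 = 72000
  Numerator = 72000 * (7 x 10^-6) * 173 = 87.192
  Denominator = 1 - 0.23 = 0.77
  sigma = 87.192 / 0.77 = 113.2 MPa

113.2 MPa


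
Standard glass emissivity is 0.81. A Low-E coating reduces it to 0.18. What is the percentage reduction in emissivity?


Percentage reduction = (1 - coated/uncoated) * 100
  Ratio = 0.18 / 0.81 = 0.2222
  Reduction = (1 - 0.2222) * 100 = 77.8%

77.8%


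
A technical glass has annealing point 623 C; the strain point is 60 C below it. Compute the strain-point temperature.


Strain point = annealing point - difference:
  T_strain = 623 - 60 = 563 C

563 C


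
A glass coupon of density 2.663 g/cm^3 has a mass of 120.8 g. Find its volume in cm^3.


Rearrange rho = m / V:
  V = m / rho
  V = 120.8 / 2.663 = 45.362 cm^3

45.362 cm^3


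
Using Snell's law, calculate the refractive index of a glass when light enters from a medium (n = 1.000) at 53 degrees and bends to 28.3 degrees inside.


Apply Snell's law: n1 * sin(theta1) = n2 * sin(theta2)
  n2 = n1 * sin(theta1) / sin(theta2)
  sin(53) = 0.798636
  sin(28.3) = 0.474088
  n2 = 1.000 * 0.798636 / 0.474088 = 1.6846

1.6846


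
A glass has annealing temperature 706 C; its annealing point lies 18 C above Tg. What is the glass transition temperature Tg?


Rearrange T_anneal = Tg + offset for Tg:
  Tg = T_anneal - offset = 706 - 18 = 688 C

688 C
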